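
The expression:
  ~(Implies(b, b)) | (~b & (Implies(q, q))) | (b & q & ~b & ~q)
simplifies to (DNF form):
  ~b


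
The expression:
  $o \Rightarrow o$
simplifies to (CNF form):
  $\text{True}$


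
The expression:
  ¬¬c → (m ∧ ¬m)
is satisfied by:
  {c: False}


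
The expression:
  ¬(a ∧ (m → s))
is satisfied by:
  {m: True, s: False, a: False}
  {s: False, a: False, m: False}
  {m: True, s: True, a: False}
  {s: True, m: False, a: False}
  {a: True, m: True, s: False}


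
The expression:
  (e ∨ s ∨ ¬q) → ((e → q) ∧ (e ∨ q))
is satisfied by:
  {q: True}


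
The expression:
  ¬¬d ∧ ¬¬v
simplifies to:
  d ∧ v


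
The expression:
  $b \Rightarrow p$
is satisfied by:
  {p: True, b: False}
  {b: False, p: False}
  {b: True, p: True}


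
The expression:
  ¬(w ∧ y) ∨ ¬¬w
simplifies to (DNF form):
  True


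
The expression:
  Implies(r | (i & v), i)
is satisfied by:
  {i: True, r: False}
  {r: False, i: False}
  {r: True, i: True}


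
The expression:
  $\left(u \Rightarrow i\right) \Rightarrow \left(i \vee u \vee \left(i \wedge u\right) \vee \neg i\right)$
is always true.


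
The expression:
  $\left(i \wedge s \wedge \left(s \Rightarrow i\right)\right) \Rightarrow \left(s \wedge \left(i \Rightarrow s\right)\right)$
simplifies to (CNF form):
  $\text{True}$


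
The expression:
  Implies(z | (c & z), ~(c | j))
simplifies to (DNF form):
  ~z | (~c & ~j)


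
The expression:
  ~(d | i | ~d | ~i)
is never true.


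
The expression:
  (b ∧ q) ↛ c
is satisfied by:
  {b: True, q: True, c: False}


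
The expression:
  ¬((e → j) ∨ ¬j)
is never true.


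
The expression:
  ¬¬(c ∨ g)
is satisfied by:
  {c: True, g: True}
  {c: True, g: False}
  {g: True, c: False}


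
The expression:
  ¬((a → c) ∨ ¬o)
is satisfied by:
  {a: True, o: True, c: False}


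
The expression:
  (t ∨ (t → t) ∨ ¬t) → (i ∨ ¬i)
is always true.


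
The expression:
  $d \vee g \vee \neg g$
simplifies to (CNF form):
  $\text{True}$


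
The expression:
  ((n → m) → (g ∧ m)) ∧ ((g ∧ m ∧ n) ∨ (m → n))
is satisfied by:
  {n: True, g: True, m: False}
  {n: True, m: False, g: False}
  {n: True, g: True, m: True}


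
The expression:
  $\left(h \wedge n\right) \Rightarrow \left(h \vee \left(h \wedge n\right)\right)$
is always true.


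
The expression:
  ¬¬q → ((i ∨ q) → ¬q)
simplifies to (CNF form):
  ¬q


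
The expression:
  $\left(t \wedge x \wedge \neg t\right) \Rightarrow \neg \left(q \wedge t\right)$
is always true.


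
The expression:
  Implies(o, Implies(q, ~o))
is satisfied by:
  {o: False, q: False}
  {q: True, o: False}
  {o: True, q: False}


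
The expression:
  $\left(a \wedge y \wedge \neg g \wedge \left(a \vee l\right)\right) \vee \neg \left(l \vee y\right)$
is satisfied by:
  {a: True, g: False, l: False, y: False}
  {a: False, g: False, l: False, y: False}
  {a: True, g: True, l: False, y: False}
  {g: True, a: False, l: False, y: False}
  {a: True, y: True, g: False, l: False}
  {a: True, y: True, l: True, g: False}


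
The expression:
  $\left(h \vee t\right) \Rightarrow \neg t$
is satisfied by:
  {t: False}


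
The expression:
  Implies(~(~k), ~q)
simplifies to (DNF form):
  ~k | ~q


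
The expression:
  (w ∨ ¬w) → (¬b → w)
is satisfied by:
  {b: True, w: True}
  {b: True, w: False}
  {w: True, b: False}


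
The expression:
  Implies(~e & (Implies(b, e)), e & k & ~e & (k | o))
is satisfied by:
  {b: True, e: True}
  {b: True, e: False}
  {e: True, b: False}


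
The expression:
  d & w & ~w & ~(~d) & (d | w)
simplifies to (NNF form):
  False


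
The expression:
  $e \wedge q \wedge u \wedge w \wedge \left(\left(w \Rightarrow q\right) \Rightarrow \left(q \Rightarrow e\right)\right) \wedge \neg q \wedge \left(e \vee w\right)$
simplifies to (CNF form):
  $\text{False}$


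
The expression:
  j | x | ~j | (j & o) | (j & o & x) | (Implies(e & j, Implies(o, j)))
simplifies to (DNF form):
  True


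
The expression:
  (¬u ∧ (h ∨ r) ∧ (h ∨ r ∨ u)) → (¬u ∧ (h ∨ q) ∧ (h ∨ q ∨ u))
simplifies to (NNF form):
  h ∨ q ∨ u ∨ ¬r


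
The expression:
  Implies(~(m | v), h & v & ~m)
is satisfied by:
  {m: True, v: True}
  {m: True, v: False}
  {v: True, m: False}


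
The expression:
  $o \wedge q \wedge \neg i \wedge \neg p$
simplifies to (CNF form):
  $o \wedge q \wedge \neg i \wedge \neg p$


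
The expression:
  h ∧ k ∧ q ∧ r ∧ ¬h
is never true.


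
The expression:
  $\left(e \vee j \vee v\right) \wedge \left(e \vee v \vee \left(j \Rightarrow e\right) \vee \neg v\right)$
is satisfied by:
  {v: True, e: True, j: True}
  {v: True, e: True, j: False}
  {v: True, j: True, e: False}
  {v: True, j: False, e: False}
  {e: True, j: True, v: False}
  {e: True, j: False, v: False}
  {j: True, e: False, v: False}


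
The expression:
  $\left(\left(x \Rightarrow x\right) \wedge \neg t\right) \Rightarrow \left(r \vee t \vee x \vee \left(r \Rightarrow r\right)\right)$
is always true.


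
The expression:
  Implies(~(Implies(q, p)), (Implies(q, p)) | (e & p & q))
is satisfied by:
  {p: True, q: False}
  {q: False, p: False}
  {q: True, p: True}


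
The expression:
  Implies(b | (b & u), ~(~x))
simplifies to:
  x | ~b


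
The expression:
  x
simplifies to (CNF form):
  x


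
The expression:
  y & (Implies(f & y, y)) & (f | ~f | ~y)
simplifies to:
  y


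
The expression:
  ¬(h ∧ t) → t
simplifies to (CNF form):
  t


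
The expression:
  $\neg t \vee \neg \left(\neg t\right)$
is always true.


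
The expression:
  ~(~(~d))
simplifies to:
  ~d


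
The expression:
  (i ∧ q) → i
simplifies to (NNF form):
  True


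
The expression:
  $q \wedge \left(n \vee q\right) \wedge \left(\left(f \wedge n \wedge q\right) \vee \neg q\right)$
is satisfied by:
  {f: True, q: True, n: True}


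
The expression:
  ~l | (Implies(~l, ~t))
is always true.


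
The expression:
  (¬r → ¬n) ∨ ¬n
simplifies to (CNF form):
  r ∨ ¬n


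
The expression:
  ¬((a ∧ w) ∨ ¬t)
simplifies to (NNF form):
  t ∧ (¬a ∨ ¬w)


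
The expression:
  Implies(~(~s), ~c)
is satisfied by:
  {s: False, c: False}
  {c: True, s: False}
  {s: True, c: False}


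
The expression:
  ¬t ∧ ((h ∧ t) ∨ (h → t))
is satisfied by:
  {h: False, t: False}


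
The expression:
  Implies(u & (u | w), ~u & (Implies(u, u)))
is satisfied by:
  {u: False}


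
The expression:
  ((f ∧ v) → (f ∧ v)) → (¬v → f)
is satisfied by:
  {v: True, f: True}
  {v: True, f: False}
  {f: True, v: False}


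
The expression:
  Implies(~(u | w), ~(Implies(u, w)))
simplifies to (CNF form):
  u | w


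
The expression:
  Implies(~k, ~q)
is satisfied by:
  {k: True, q: False}
  {q: False, k: False}
  {q: True, k: True}


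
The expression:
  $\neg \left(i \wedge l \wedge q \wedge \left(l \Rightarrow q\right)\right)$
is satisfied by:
  {l: False, q: False, i: False}
  {i: True, l: False, q: False}
  {q: True, l: False, i: False}
  {i: True, q: True, l: False}
  {l: True, i: False, q: False}
  {i: True, l: True, q: False}
  {q: True, l: True, i: False}


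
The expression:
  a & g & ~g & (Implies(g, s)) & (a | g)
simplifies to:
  False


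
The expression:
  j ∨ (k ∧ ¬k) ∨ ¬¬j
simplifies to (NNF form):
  j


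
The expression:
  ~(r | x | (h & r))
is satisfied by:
  {x: False, r: False}


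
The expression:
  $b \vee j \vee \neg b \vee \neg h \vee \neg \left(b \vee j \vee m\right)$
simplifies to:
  $\text{True}$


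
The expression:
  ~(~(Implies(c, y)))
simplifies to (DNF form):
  y | ~c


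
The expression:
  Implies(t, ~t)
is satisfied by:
  {t: False}


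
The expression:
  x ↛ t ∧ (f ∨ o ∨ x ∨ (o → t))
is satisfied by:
  {x: True, t: False}


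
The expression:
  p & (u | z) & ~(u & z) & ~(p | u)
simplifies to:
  False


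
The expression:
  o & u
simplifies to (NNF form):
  o & u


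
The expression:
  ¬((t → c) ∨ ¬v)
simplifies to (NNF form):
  t ∧ v ∧ ¬c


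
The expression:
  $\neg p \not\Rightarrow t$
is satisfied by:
  {p: False, t: False}


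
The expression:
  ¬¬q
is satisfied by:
  {q: True}


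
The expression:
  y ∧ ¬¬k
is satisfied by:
  {y: True, k: True}


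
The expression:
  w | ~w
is always true.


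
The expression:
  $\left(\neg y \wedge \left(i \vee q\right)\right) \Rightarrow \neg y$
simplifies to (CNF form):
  $\text{True}$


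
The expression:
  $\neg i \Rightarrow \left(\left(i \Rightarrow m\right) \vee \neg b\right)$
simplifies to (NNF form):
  $\text{True}$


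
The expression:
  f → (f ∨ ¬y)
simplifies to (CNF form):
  True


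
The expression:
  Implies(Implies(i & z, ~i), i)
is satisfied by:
  {i: True}


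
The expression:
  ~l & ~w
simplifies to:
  ~l & ~w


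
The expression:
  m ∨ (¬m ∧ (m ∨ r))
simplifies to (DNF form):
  m ∨ r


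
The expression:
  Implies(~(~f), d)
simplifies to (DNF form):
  d | ~f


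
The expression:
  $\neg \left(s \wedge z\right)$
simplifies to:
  $\neg s \vee \neg z$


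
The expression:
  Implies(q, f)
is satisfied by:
  {f: True, q: False}
  {q: False, f: False}
  {q: True, f: True}


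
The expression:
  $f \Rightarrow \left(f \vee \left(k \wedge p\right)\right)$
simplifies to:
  $\text{True}$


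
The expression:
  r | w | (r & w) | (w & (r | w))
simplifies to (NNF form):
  r | w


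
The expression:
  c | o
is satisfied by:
  {o: True, c: True}
  {o: True, c: False}
  {c: True, o: False}


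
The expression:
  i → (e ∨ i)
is always true.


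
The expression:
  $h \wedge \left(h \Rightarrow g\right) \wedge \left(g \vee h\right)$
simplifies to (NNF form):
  $g \wedge h$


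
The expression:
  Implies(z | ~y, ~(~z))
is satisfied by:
  {y: True, z: True}
  {y: True, z: False}
  {z: True, y: False}


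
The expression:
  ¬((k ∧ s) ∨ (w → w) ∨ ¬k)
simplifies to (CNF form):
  False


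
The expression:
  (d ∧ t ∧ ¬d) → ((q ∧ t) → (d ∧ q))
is always true.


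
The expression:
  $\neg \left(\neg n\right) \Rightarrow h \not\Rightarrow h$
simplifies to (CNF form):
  $\neg n$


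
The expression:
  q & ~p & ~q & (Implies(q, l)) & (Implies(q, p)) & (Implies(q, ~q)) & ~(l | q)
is never true.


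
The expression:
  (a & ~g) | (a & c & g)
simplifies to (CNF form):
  a & (c | ~g)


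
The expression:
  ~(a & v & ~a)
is always true.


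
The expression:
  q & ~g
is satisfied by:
  {q: True, g: False}


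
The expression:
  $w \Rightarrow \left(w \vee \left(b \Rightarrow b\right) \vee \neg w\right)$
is always true.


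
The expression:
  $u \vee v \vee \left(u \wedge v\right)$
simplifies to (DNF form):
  $u \vee v$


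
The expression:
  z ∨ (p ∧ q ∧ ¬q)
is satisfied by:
  {z: True}


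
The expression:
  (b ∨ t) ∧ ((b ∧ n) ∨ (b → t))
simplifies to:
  t ∨ (b ∧ n)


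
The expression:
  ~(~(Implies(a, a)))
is always true.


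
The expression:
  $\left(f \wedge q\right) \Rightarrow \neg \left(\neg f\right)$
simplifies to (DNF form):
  $\text{True}$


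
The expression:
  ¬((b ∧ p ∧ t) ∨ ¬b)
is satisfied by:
  {b: True, p: False, t: False}
  {b: True, t: True, p: False}
  {b: True, p: True, t: False}


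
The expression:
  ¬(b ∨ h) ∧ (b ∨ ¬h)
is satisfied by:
  {h: False, b: False}


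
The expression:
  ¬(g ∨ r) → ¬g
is always true.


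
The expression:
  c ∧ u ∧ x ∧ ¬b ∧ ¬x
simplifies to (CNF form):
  False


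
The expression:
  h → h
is always true.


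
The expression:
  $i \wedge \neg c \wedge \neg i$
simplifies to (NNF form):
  $\text{False}$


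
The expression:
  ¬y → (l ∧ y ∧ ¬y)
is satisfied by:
  {y: True}


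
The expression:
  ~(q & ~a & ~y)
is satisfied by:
  {a: True, y: True, q: False}
  {a: True, q: False, y: False}
  {y: True, q: False, a: False}
  {y: False, q: False, a: False}
  {a: True, y: True, q: True}
  {a: True, q: True, y: False}
  {y: True, q: True, a: False}


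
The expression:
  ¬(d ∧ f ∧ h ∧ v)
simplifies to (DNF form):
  ¬d ∨ ¬f ∨ ¬h ∨ ¬v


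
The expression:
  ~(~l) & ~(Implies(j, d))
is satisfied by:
  {j: True, l: True, d: False}


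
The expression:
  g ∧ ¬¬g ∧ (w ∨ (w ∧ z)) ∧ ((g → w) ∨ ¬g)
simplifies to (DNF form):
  g ∧ w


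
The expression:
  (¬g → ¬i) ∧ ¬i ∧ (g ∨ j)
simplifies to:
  ¬i ∧ (g ∨ j)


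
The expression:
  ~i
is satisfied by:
  {i: False}


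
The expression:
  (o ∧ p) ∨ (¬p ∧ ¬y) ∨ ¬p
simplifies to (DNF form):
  o ∨ ¬p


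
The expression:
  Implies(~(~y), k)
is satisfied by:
  {k: True, y: False}
  {y: False, k: False}
  {y: True, k: True}


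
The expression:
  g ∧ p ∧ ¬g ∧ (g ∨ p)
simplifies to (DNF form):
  False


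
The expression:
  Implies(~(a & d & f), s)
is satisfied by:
  {a: True, s: True, f: True, d: True}
  {a: True, s: True, f: True, d: False}
  {a: True, s: True, d: True, f: False}
  {a: True, s: True, d: False, f: False}
  {s: True, f: True, d: True, a: False}
  {s: True, f: True, d: False, a: False}
  {s: True, f: False, d: True, a: False}
  {s: True, f: False, d: False, a: False}
  {a: True, f: True, d: True, s: False}


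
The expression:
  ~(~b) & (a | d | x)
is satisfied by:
  {b: True, a: True, x: True, d: True}
  {b: True, a: True, x: True, d: False}
  {b: True, a: True, d: True, x: False}
  {b: True, a: True, d: False, x: False}
  {b: True, x: True, d: True, a: False}
  {b: True, x: True, d: False, a: False}
  {b: True, x: False, d: True, a: False}


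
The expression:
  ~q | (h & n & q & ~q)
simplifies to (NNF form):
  ~q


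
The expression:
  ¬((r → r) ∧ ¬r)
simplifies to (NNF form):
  r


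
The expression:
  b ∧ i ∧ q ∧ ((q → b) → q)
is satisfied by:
  {i: True, b: True, q: True}


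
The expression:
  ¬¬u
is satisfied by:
  {u: True}


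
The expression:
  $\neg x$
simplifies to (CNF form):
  $\neg x$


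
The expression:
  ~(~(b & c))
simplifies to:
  b & c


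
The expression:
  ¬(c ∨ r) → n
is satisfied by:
  {r: True, n: True, c: True}
  {r: True, n: True, c: False}
  {r: True, c: True, n: False}
  {r: True, c: False, n: False}
  {n: True, c: True, r: False}
  {n: True, c: False, r: False}
  {c: True, n: False, r: False}


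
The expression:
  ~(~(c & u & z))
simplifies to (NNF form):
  c & u & z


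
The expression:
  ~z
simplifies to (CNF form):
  ~z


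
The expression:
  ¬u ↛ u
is always true.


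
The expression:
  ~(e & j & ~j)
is always true.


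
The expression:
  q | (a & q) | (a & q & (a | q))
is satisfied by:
  {q: True}


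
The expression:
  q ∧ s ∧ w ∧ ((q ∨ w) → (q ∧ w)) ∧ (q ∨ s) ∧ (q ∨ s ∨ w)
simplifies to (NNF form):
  q ∧ s ∧ w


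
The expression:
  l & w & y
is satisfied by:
  {w: True, y: True, l: True}


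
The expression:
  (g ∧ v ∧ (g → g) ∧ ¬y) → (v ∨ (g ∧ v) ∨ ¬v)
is always true.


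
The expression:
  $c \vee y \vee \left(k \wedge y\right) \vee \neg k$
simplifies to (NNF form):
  $c \vee y \vee \neg k$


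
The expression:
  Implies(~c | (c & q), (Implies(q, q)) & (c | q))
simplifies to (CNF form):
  c | q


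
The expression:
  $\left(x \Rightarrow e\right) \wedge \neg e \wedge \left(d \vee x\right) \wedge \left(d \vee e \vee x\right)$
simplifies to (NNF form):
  $d \wedge \neg e \wedge \neg x$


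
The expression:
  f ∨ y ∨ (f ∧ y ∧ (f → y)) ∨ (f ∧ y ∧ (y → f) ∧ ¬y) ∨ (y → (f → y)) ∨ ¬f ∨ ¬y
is always true.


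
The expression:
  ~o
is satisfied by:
  {o: False}


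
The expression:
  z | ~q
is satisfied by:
  {z: True, q: False}
  {q: False, z: False}
  {q: True, z: True}


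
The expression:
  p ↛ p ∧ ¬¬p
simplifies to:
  False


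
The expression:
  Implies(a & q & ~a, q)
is always true.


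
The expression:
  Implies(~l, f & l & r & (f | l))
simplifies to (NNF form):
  l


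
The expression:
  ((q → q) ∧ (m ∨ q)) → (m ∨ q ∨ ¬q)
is always true.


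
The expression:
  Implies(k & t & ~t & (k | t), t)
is always true.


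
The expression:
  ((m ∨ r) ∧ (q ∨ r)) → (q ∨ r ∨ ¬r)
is always true.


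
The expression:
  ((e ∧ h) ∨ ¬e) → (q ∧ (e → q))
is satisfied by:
  {q: True, e: True, h: False}
  {q: True, h: False, e: False}
  {q: True, e: True, h: True}
  {q: True, h: True, e: False}
  {e: True, h: False, q: False}


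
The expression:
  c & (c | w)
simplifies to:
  c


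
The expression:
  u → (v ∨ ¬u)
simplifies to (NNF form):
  v ∨ ¬u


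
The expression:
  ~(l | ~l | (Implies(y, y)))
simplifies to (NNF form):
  False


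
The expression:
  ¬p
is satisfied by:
  {p: False}


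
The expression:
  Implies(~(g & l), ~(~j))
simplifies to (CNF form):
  (g | j) & (j | l)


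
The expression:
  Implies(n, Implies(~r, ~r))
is always true.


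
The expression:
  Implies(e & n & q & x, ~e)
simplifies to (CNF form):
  ~e | ~n | ~q | ~x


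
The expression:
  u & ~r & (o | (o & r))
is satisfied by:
  {u: True, o: True, r: False}


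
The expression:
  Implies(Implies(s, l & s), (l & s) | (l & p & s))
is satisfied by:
  {s: True}


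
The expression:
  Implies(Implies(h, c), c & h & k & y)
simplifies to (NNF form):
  h & (k | ~c) & (y | ~c)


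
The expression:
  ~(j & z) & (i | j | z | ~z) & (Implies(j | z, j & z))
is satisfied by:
  {z: False, j: False}


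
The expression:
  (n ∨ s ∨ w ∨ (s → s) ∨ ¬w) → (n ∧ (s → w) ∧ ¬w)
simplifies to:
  n ∧ ¬s ∧ ¬w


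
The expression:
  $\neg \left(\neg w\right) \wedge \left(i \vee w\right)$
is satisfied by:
  {w: True}


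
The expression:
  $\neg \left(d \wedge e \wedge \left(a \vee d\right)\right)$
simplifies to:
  $\neg d \vee \neg e$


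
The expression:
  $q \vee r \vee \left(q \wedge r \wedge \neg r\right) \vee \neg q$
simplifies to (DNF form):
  $\text{True}$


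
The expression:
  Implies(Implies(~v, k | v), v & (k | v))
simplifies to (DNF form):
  v | ~k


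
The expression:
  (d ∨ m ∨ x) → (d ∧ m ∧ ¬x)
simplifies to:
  ¬x ∧ (d ∨ ¬m) ∧ (m ∨ ¬d)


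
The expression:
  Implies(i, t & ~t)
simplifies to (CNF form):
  ~i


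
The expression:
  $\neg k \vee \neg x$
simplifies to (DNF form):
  $\neg k \vee \neg x$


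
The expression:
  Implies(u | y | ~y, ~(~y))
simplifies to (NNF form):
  y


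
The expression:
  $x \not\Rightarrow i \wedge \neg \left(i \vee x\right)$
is never true.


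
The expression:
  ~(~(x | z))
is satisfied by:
  {x: True, z: True}
  {x: True, z: False}
  {z: True, x: False}


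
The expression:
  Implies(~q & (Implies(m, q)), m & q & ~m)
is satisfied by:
  {q: True, m: True}
  {q: True, m: False}
  {m: True, q: False}


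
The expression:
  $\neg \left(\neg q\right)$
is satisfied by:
  {q: True}


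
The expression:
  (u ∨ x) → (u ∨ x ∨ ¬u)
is always true.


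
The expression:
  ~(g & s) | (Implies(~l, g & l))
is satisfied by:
  {l: True, s: False, g: False}
  {s: False, g: False, l: False}
  {g: True, l: True, s: False}
  {g: True, s: False, l: False}
  {l: True, s: True, g: False}
  {s: True, l: False, g: False}
  {g: True, s: True, l: True}


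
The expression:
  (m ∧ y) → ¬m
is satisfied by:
  {m: False, y: False}
  {y: True, m: False}
  {m: True, y: False}


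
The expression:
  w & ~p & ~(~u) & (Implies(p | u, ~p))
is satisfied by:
  {w: True, u: True, p: False}


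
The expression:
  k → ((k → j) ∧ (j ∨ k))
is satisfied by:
  {j: True, k: False}
  {k: False, j: False}
  {k: True, j: True}


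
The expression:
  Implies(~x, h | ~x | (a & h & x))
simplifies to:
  True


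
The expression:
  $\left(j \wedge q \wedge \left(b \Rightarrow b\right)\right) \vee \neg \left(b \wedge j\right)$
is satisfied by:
  {q: True, b: False, j: False}
  {q: False, b: False, j: False}
  {j: True, q: True, b: False}
  {j: True, q: False, b: False}
  {b: True, q: True, j: False}
  {b: True, q: False, j: False}
  {b: True, j: True, q: True}


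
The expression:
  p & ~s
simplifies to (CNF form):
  p & ~s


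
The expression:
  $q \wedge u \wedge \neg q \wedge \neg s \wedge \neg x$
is never true.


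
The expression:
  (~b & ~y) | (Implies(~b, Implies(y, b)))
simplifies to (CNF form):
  b | ~y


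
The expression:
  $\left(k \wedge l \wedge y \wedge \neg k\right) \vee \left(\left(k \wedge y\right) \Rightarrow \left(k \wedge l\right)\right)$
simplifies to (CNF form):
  $l \vee \neg k \vee \neg y$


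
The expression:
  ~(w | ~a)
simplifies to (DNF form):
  a & ~w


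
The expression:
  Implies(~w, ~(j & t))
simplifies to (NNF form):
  w | ~j | ~t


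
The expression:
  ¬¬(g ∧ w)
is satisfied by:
  {w: True, g: True}


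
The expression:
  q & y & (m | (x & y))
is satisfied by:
  {x: True, m: True, y: True, q: True}
  {x: True, y: True, q: True, m: False}
  {m: True, y: True, q: True, x: False}


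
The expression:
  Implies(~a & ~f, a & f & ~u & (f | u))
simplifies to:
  a | f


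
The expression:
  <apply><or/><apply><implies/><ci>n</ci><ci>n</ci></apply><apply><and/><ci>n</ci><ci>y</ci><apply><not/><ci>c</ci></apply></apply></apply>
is always true.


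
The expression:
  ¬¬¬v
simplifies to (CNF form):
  ¬v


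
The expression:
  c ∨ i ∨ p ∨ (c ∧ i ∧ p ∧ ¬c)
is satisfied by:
  {i: True, c: True, p: True}
  {i: True, c: True, p: False}
  {i: True, p: True, c: False}
  {i: True, p: False, c: False}
  {c: True, p: True, i: False}
  {c: True, p: False, i: False}
  {p: True, c: False, i: False}


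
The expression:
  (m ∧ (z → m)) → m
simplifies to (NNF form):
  True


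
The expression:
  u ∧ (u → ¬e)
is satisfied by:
  {u: True, e: False}


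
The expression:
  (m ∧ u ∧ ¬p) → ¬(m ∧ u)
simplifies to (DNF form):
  p ∨ ¬m ∨ ¬u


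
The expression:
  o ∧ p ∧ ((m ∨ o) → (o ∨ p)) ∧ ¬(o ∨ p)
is never true.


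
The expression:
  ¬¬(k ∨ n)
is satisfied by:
  {n: True, k: True}
  {n: True, k: False}
  {k: True, n: False}


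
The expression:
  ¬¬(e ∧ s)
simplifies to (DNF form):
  e ∧ s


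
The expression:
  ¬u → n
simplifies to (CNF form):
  n ∨ u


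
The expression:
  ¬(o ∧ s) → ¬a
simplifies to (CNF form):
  (o ∨ ¬a) ∧ (s ∨ ¬a)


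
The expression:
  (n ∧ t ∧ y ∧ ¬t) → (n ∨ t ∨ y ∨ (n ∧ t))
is always true.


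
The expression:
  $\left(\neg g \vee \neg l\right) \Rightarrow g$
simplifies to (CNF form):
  $g$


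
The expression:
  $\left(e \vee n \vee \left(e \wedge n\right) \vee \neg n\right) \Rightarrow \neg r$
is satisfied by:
  {r: False}


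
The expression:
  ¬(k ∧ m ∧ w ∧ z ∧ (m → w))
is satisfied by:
  {w: False, k: False, z: False, m: False}
  {m: True, w: False, k: False, z: False}
  {z: True, w: False, k: False, m: False}
  {m: True, z: True, w: False, k: False}
  {k: True, m: False, w: False, z: False}
  {m: True, k: True, w: False, z: False}
  {z: True, k: True, m: False, w: False}
  {m: True, z: True, k: True, w: False}
  {w: True, z: False, k: False, m: False}
  {m: True, w: True, z: False, k: False}
  {z: True, w: True, m: False, k: False}
  {m: True, z: True, w: True, k: False}
  {k: True, w: True, z: False, m: False}
  {m: True, k: True, w: True, z: False}
  {z: True, k: True, w: True, m: False}


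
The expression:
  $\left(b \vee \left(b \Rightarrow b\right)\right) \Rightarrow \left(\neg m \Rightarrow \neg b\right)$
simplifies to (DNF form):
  $m \vee \neg b$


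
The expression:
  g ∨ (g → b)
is always true.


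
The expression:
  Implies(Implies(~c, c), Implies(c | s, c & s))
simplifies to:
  s | ~c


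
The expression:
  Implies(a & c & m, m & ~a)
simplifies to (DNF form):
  ~a | ~c | ~m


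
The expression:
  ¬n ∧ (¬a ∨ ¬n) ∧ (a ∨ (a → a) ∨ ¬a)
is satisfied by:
  {n: False}


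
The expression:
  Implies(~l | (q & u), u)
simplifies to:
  l | u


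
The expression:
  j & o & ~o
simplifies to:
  False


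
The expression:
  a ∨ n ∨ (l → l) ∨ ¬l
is always true.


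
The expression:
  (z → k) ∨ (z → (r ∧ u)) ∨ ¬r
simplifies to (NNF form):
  k ∨ u ∨ ¬r ∨ ¬z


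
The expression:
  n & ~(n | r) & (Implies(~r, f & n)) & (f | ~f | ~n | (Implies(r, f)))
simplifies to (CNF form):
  False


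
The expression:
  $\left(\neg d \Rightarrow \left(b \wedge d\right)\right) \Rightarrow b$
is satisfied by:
  {b: True, d: False}
  {d: False, b: False}
  {d: True, b: True}


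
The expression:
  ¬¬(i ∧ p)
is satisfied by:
  {i: True, p: True}


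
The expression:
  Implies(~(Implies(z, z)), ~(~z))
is always true.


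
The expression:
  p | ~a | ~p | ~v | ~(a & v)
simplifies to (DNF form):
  True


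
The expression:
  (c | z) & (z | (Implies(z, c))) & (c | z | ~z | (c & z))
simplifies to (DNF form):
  c | z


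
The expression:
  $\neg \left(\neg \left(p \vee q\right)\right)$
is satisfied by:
  {q: True, p: True}
  {q: True, p: False}
  {p: True, q: False}


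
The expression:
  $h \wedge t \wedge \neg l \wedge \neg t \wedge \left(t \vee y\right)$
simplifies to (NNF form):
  $\text{False}$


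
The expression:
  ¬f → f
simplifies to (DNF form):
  f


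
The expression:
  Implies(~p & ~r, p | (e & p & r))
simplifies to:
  p | r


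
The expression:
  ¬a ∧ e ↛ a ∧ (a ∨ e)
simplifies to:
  e ∧ ¬a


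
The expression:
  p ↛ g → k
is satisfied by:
  {k: True, g: True, p: False}
  {k: True, p: False, g: False}
  {g: True, p: False, k: False}
  {g: False, p: False, k: False}
  {k: True, g: True, p: True}
  {k: True, p: True, g: False}
  {g: True, p: True, k: False}


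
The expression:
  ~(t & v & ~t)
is always true.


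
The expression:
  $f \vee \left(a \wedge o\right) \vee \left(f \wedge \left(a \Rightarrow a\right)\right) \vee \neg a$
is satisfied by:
  {o: True, f: True, a: False}
  {o: True, f: False, a: False}
  {f: True, o: False, a: False}
  {o: False, f: False, a: False}
  {a: True, o: True, f: True}
  {a: True, o: True, f: False}
  {a: True, f: True, o: False}


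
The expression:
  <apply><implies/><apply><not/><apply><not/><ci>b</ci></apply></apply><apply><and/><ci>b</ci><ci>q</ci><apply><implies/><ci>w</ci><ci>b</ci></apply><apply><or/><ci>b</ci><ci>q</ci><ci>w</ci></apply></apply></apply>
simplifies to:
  <apply><or/><ci>q</ci><apply><not/><ci>b</ci></apply></apply>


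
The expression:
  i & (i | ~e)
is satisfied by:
  {i: True}


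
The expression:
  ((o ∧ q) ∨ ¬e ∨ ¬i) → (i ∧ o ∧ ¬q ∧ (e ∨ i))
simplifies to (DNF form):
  (e ∧ i ∧ ¬o) ∨ (e ∧ i ∧ ¬q) ∨ (i ∧ o ∧ ¬o) ∨ (i ∧ o ∧ ¬q)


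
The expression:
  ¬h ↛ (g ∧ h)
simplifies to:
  ¬h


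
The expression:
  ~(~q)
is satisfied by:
  {q: True}


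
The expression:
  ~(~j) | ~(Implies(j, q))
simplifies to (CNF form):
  j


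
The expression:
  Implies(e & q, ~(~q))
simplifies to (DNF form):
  True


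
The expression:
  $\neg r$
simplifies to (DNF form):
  $\neg r$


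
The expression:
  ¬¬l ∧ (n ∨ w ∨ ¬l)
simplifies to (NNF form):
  l ∧ (n ∨ w)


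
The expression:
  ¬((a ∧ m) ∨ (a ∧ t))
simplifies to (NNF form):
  (¬m ∧ ¬t) ∨ ¬a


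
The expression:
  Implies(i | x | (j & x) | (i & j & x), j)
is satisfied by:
  {j: True, x: False, i: False}
  {i: True, j: True, x: False}
  {j: True, x: True, i: False}
  {i: True, j: True, x: True}
  {i: False, x: False, j: False}


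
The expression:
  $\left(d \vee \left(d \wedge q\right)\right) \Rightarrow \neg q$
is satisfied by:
  {q: False, d: False}
  {d: True, q: False}
  {q: True, d: False}


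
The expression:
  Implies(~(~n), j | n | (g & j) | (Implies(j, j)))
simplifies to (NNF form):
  True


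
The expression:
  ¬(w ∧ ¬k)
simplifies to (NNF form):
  k ∨ ¬w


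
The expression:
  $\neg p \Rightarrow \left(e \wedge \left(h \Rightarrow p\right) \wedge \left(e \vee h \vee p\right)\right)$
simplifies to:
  $p \vee \left(e \wedge \neg h\right)$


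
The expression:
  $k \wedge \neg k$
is never true.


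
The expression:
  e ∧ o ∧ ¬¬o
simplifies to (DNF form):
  e ∧ o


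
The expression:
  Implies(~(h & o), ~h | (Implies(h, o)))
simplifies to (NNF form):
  o | ~h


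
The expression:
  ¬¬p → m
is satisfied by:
  {m: True, p: False}
  {p: False, m: False}
  {p: True, m: True}


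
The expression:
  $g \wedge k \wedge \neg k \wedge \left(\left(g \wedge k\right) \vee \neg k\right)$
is never true.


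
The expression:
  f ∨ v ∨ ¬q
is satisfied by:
  {v: True, f: True, q: False}
  {v: True, f: False, q: False}
  {f: True, v: False, q: False}
  {v: False, f: False, q: False}
  {q: True, v: True, f: True}
  {q: True, v: True, f: False}
  {q: True, f: True, v: False}


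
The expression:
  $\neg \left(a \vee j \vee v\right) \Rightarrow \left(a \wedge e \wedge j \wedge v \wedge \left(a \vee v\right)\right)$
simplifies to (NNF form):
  $a \vee j \vee v$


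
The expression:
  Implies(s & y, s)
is always true.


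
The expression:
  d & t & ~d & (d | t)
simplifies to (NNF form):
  False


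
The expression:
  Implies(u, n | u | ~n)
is always true.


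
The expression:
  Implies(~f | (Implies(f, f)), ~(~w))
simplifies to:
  w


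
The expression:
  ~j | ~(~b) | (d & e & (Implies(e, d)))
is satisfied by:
  {b: True, e: True, d: True, j: False}
  {b: True, e: True, d: False, j: False}
  {b: True, d: True, e: False, j: False}
  {b: True, d: False, e: False, j: False}
  {e: True, d: True, b: False, j: False}
  {e: True, d: False, b: False, j: False}
  {d: True, b: False, e: False, j: False}
  {d: False, b: False, e: False, j: False}
  {j: True, b: True, e: True, d: True}
  {j: True, b: True, e: True, d: False}
  {j: True, b: True, d: True, e: False}
  {j: True, b: True, d: False, e: False}
  {j: True, e: True, d: True, b: False}


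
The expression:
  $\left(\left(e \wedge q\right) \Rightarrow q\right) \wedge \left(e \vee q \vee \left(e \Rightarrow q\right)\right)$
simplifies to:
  $\text{True}$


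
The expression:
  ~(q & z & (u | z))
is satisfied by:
  {q: False, z: False}
  {z: True, q: False}
  {q: True, z: False}


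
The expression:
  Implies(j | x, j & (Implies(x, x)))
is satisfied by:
  {j: True, x: False}
  {x: False, j: False}
  {x: True, j: True}


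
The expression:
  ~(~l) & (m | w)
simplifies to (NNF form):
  l & (m | w)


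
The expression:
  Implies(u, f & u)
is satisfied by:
  {f: True, u: False}
  {u: False, f: False}
  {u: True, f: True}


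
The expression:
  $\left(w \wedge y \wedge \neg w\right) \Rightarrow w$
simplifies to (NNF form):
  $\text{True}$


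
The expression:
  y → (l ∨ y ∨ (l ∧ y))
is always true.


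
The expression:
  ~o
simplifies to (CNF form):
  ~o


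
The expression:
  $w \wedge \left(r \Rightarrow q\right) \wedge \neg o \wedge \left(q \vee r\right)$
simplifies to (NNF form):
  $q \wedge w \wedge \neg o$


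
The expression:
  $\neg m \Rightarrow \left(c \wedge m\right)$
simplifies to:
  $m$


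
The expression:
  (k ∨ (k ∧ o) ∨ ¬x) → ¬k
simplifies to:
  ¬k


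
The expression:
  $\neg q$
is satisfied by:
  {q: False}


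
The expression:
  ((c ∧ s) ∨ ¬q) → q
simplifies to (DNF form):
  q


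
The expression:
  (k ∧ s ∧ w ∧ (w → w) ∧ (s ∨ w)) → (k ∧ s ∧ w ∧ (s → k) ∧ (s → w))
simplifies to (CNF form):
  True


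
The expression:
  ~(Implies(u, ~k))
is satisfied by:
  {u: True, k: True}


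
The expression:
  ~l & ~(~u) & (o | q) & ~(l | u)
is never true.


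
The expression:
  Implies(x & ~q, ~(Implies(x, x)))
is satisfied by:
  {q: True, x: False}
  {x: False, q: False}
  {x: True, q: True}


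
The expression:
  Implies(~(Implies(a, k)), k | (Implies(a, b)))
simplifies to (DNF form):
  b | k | ~a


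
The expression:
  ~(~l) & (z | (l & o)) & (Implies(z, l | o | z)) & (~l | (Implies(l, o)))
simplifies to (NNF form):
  l & o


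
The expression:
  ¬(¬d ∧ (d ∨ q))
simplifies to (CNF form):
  d ∨ ¬q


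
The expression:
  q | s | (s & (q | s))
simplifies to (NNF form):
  q | s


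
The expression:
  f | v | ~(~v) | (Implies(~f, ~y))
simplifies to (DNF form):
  f | v | ~y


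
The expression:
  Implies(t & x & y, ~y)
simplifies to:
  ~t | ~x | ~y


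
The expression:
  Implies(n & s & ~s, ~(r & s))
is always true.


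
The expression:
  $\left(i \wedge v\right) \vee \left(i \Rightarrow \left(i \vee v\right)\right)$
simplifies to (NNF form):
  $\text{True}$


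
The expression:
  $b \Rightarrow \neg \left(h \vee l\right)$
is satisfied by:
  {h: False, b: False, l: False}
  {l: True, h: False, b: False}
  {h: True, l: False, b: False}
  {l: True, h: True, b: False}
  {b: True, l: False, h: False}


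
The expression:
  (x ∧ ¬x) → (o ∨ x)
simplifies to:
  True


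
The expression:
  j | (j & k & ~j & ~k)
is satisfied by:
  {j: True}


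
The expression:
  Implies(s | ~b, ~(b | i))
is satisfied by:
  {b: False, i: False, s: False}
  {s: True, b: False, i: False}
  {b: True, s: False, i: False}
  {i: True, b: True, s: False}


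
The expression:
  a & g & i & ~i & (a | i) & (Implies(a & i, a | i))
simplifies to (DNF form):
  False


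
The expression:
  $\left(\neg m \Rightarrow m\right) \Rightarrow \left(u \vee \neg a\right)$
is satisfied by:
  {u: True, m: False, a: False}
  {m: False, a: False, u: False}
  {a: True, u: True, m: False}
  {a: True, m: False, u: False}
  {u: True, m: True, a: False}
  {m: True, u: False, a: False}
  {a: True, m: True, u: True}


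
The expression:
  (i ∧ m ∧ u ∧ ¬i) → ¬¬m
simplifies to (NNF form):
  True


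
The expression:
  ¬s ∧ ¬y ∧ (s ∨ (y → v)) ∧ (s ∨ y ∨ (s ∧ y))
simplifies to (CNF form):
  False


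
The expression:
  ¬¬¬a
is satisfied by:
  {a: False}


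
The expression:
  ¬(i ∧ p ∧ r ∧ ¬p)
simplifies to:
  True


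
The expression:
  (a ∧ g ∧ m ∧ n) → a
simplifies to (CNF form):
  True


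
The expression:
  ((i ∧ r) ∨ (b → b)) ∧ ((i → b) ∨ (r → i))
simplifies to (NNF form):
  True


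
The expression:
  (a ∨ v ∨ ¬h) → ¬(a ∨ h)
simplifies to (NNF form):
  ¬a ∧ (¬h ∨ ¬v)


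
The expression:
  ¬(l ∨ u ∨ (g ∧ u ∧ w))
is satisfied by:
  {u: False, l: False}


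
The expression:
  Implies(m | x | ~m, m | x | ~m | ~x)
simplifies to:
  True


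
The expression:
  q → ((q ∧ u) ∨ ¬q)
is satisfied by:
  {u: True, q: False}
  {q: False, u: False}
  {q: True, u: True}


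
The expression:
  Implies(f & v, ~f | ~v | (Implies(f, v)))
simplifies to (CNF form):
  True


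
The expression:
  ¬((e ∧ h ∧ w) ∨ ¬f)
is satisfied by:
  {f: True, w: False, e: False, h: False}
  {h: True, f: True, w: False, e: False}
  {e: True, f: True, w: False, h: False}
  {h: True, e: True, f: True, w: False}
  {w: True, f: True, h: False, e: False}
  {h: True, w: True, f: True, e: False}
  {e: True, w: True, f: True, h: False}


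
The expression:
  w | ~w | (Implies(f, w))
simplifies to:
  True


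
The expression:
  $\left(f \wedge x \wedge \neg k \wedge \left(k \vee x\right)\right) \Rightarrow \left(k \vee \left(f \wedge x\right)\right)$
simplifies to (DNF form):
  $\text{True}$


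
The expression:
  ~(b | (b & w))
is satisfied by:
  {b: False}


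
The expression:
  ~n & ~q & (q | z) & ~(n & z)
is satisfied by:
  {z: True, n: False, q: False}


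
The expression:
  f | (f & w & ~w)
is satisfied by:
  {f: True}


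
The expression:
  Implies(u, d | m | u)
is always true.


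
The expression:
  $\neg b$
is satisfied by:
  {b: False}


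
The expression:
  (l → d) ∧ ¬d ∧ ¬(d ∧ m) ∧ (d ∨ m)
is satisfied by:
  {m: True, d: False, l: False}


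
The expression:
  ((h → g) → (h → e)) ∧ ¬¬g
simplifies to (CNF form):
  g ∧ (e ∨ ¬h)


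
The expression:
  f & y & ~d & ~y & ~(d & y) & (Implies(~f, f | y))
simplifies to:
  False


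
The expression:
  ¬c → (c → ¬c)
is always true.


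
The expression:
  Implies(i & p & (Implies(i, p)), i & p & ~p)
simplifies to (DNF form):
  ~i | ~p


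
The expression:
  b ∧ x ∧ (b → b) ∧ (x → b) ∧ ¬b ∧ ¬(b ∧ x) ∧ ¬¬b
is never true.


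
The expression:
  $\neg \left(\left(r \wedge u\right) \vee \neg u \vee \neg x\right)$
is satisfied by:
  {u: True, x: True, r: False}


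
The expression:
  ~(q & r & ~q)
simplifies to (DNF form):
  True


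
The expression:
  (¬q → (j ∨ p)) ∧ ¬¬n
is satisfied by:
  {q: True, p: True, j: True, n: True}
  {q: True, p: True, n: True, j: False}
  {q: True, j: True, n: True, p: False}
  {q: True, n: True, j: False, p: False}
  {p: True, n: True, j: True, q: False}
  {p: True, n: True, j: False, q: False}
  {n: True, j: True, p: False, q: False}


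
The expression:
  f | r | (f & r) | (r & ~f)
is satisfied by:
  {r: True, f: True}
  {r: True, f: False}
  {f: True, r: False}


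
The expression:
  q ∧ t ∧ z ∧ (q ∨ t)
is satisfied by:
  {t: True, z: True, q: True}


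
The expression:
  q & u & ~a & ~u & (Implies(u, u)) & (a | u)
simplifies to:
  False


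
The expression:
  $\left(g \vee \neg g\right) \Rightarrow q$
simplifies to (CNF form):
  $q$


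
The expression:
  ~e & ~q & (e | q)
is never true.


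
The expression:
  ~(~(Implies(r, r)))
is always true.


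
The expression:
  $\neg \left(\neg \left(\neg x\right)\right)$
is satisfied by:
  {x: False}


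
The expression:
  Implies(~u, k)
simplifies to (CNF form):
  k | u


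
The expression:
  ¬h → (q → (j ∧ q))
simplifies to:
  h ∨ j ∨ ¬q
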